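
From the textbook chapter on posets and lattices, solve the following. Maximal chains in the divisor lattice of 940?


A maximal chain goes from the minimum element to a maximal element via cover relations.
Counting all min-to-max paths in the cover graph.
Total maximal chains: 12


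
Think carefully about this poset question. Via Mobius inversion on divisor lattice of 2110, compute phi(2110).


phi(n) = n * prod_{p|n} (1 - 1/p).
Prime divisors of 2110: [2, 5, 211]
phi(2110) = 2110 * (1 - 1/2) * (1 - 1/5) * (1 - 1/211)
phi(2110) = 840


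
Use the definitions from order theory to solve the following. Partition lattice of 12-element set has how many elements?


B(n) = number of set partitions of an n-element set.
B(n) satisfies the recurrence: B(n+1) = sum_k C(n,k)*B(k).
B(12) = 4213597


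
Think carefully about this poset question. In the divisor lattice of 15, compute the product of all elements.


Divisors of 15: [1, 3, 5, 15]
Product = n^(d(n)/2) = 15^(4/2)
Product = 225


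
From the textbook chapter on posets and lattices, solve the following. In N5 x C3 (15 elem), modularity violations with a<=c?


Modular law: if a <= c then a v (b ^ c) = (a v b) ^ c.
Check all triples (a,b,c) with a <= c among 15 elements.
  e.g. a=(a,0), b=(c,0), c=(b,0): lhs=(a,0) != rhs=(b,0)
  e.g. a=(a,0), b=(c,1), c=(b,0): lhs=(a,0) != rhs=(b,0)
Total violating triples: 18


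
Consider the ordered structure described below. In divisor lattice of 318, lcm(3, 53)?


Join=lcm.
gcd(3,53)=1
lcm=159


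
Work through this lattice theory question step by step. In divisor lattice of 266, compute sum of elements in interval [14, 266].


Interval [14,266] in divisors of 266: [14, 266]
Sum = 280


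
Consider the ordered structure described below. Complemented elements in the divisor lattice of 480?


An element a is complemented if some b has a meet b = bottom, a join b = top.
a is complemented iff gcd(a, n/a)=1, i.e. a is a unitary divisor of 480.
Complemented elements: 1, 3, 5, 15, 32, 96, ... (2 more)
Count: 8


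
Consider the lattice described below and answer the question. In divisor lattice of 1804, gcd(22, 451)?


Meet=gcd.
gcd(22,451)=11


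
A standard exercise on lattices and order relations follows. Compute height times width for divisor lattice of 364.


Height = length of longest chain minus 1; width = size of largest antichain.
A maximum chain: 1 | 13 | 91 | 182 | 364  (height 4).
A maximum antichain: {4, 14, 26, 91}  (width 4).
Product = 4 * 4 = 16


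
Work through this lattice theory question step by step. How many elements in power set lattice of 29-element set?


Power set = 2^n.
2^29 = 536870912


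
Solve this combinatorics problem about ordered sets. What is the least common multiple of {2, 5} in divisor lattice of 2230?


In a divisor lattice, join = lcm (least common multiple).
Compute lcm iteratively: start with first element, then lcm(current, next).
Elements: [2, 5]
lcm(2,5) = 10
Final lcm = 10


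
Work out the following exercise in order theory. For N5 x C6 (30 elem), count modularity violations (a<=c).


Modular law: if a <= c then a v (b ^ c) = (a v b) ^ c.
Check all triples (a,b,c) with a <= c among 30 elements.
  e.g. a=(a,0), b=(c,0), c=(b,0): lhs=(a,0) != rhs=(b,0)
  e.g. a=(a,0), b=(c,1), c=(b,0): lhs=(a,0) != rhs=(b,0)
Total violating triples: 126


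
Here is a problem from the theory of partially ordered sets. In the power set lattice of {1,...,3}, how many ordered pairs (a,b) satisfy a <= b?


The order relation is {(a,b) : a <= b}, reflexive so it includes (a,a).
Examples: ({},{}), ({},{1,2}), ({},{1,2,3}), ({},{1,3}), ({},{1}), ...
Total ordered pairs: 27


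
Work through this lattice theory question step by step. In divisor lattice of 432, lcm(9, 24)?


Join=lcm.
gcd(9,24)=3
lcm=72


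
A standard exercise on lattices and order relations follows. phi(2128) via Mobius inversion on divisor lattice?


phi(n) = n * prod_{p|n} (1 - 1/p).
Prime divisors of 2128: [2, 7, 19]
phi(2128) = 2128 * (1 - 1/2) * (1 - 1/7) * (1 - 1/19)
phi(2128) = 864


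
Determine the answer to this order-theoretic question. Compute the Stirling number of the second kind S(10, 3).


S(n,k) = k*S(n-1,k) + S(n-1,k-1).
S(9,3) = 3025, S(9,2) = 255
S(10,3) = 3*3025 + 255 = 9075 + 255
S(10,3) = 9330


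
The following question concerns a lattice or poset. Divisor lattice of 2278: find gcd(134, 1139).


In a divisor lattice, meet = gcd (greatest common divisor).
By Euclidean algorithm or factoring: gcd(134,1139) = 67


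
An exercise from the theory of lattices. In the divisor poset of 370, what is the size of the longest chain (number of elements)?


A chain is a totally ordered subset; we count the number of elements in a maximum chain.
Compute, for each element x, the size of the longest chain ending at x:
  1: 1
  2: 2
  5: 2
  37: 2
  10: 3
  74: 3
  ...
A maximum chain: 1 < 2 < 10 < 370
Number of elements in the longest chain: 4


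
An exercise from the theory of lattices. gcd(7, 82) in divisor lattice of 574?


Meet=gcd.
gcd(7,82)=1


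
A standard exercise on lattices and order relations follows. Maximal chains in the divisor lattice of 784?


A maximal chain goes from the minimum element to a maximal element via cover relations.
Counting all min-to-max paths in the cover graph.
Total maximal chains: 15


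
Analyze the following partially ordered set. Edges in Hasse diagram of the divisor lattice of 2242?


A cover relation a -< b holds when a < b with no c strictly between.
Cover relations:
  1 -< 2
  1 -< 19
  1 -< 59
  2 -< 38
  2 -< 118
  19 -< 38
  19 -< 1121
  38 -< 2242
  ...4 more
Total: 12


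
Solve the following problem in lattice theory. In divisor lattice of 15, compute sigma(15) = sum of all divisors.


sigma(n) = sum of divisors.
Divisors of 15: [1, 3, 5, 15]
Sum = 24


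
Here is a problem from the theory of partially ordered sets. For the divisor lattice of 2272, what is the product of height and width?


Height = length of longest chain minus 1; width = size of largest antichain.
A maximum chain: 1 | 71 | 142 | 284 | 568 | 1136 | 2272  (height 6).
A maximum antichain: {2, 71}  (width 2).
Product = 6 * 2 = 12


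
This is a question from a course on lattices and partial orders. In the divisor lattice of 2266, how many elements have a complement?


An element a is complemented if some b has a meet b = bottom, a join b = top.
a is complemented iff gcd(a, n/a)=1, i.e. a is a unitary divisor of 2266.
Complemented elements: 1, 2, 11, 22, 103, 206, ... (2 more)
Count: 8


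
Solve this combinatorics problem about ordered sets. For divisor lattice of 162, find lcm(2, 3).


In a divisor lattice, join = lcm (least common multiple).
Compute lcm iteratively: start with first element, then lcm(current, next).
Elements: [2, 3]
lcm(2,3) = 6
Final lcm = 6


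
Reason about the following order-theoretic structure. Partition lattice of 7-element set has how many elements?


B(n) = number of set partitions of an n-element set.
B(n) satisfies the recurrence: B(n+1) = sum_k C(n,k)*B(k).
B(7) = 877


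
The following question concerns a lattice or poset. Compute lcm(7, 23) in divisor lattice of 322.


In a divisor lattice, join = lcm (least common multiple).
gcd(7,23) = 1
lcm(7,23) = 7*23/gcd = 161/1 = 161


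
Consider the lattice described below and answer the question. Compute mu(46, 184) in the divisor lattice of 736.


In a divisor lattice, mu(a,b) = mu(b/a) where mu is the classical Mobius function.
b/a = 184/46 = 4
Prime factorization of 4: primes [2]
4 is not squarefree, so mu(4) = 0


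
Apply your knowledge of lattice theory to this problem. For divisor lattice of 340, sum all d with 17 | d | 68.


Interval [17,68] in divisors of 340: [17, 34, 68]
Sum = 119


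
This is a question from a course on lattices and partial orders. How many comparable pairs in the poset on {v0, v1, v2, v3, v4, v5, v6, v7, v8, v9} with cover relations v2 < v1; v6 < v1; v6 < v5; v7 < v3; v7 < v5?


A comparable pair {a,b} has a < b or b < a in the order.
Count unordered pairs where one element is strictly below the other.
Examples: {v1,v2}, {v1,v6}, {v3,v7}, {v5,v6}, ...
Total comparable pairs: 5


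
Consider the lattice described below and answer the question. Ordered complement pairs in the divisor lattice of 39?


Complement pair (a,b): a meet b = bottom, a join b = top.
Here: gcd(a,b)=1 and lcm(a,b)=39, i.e. a*b=39 with a,b coprime.
Pairs found: (1,39), (3,13), (13,3), (39,1)
Total ordered pairs: 4


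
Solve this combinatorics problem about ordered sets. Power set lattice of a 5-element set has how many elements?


Power set = 2^n.
2^5 = 32


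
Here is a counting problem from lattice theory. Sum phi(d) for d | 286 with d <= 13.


Divisors of 286 up to 13: [1, 2, 11, 13]
phi values: [1, 1, 10, 12]
Sum = 24


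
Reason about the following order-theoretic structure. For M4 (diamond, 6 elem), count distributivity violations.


Distributive law: a ^ (b v c) = (a ^ b) v (a ^ c).
Check all 6^3 = 216 ordered triples (a,b,c).
  e.g. a=a1, b=a2, c=a3: lhs=a1 != rhs=0
  e.g. a=a1, b=a2, c=a4: lhs=a1 != rhs=0
Total violating triples: 24


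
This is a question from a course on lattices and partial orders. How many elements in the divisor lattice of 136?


Divisors of 136: [1, 2, 4, 8, 17, 34, 68, 136]
Count: 8


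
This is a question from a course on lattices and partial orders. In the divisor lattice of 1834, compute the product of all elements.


Divisors of 1834: [1, 2, 7, 14, 131, 262, 917, 1834]
Product = n^(d(n)/2) = 1834^(8/2)
Product = 11313508965136


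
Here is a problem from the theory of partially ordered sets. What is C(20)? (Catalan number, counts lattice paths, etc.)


C(n) = C(2n, n) / (n+1).
C(40, 20) = 137846528820
C(20) = 137846528820 / 21 = 6564120420


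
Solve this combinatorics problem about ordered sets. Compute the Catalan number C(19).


C(n) = C(2n, n) / (n+1).
C(38, 19) = 35345263800
C(19) = 35345263800 / 20 = 1767263190


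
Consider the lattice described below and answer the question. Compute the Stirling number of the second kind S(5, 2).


S(n,k) = k*S(n-1,k) + S(n-1,k-1).
S(4,2) = 7, S(4,1) = 1
S(5,2) = 2*7 + 1 = 14 + 1
S(5,2) = 15


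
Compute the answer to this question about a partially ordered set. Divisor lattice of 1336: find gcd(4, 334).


In a divisor lattice, meet = gcd (greatest common divisor).
By Euclidean algorithm or factoring: gcd(4,334) = 2


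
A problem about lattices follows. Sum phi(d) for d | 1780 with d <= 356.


Divisors of 1780 up to 356: [1, 2, 4, 5, 10, 20, 89, 178, 356]
phi values: [1, 1, 2, 4, 4, 8, 88, 88, 176]
Sum = 372


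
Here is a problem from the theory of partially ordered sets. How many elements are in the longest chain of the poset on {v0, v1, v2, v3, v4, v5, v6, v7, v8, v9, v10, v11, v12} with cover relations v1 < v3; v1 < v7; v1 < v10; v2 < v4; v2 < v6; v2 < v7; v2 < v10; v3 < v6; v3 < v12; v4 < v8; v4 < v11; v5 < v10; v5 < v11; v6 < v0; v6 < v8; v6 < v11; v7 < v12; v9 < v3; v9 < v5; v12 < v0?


A chain is a totally ordered subset; we count the number of elements in a maximum chain.
Compute, for each element x, the size of the longest chain ending at x:
  v1: 1
  v2: 1
  v9: 1
  v4: 2
  v5: 2
  v3: 2
  ...
A maximum chain: v1 < v3 < v6 < v0
Number of elements in the longest chain: 4


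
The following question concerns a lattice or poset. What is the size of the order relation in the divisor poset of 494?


The order relation is {(a,b) : a <= b}, reflexive so it includes (a,a).
Examples: (1,1), (1,13), (1,19), (1,2), (1,247), ...
Total ordered pairs: 27


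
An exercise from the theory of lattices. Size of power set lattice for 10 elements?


Power set = 2^n.
2^10 = 1024


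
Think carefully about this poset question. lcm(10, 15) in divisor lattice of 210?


Join=lcm.
gcd(10,15)=5
lcm=30


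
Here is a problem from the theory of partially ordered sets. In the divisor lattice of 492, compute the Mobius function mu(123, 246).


In a divisor lattice, mu(a,b) = mu(b/a) where mu is the classical Mobius function.
b/a = 246/123 = 2
Prime factorization of 2: primes [2]
2 is squarefree with 1 prime factor(s), so mu(2) = (-1)^1 = -1


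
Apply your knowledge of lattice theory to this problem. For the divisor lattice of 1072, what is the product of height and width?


Height = length of longest chain minus 1; width = size of largest antichain.
A maximum chain: 1 | 67 | 134 | 268 | 536 | 1072  (height 5).
A maximum antichain: {2, 67}  (width 2).
Product = 5 * 2 = 10


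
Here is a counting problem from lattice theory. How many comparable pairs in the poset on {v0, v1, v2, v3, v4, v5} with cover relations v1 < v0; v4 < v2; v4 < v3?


A comparable pair {a,b} has a < b or b < a in the order.
Count unordered pairs where one element is strictly below the other.
Examples: {v0,v1}, {v2,v4}, {v3,v4}
Total comparable pairs: 3


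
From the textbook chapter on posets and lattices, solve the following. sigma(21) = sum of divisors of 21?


sigma(n) = sum of divisors.
Divisors of 21: [1, 3, 7, 21]
Sum = 32


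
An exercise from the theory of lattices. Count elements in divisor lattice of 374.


Divisors of 374: [1, 2, 11, 17, 22, 34, 187, 374]
Count: 8


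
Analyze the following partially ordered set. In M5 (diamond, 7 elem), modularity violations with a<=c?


Modular law: if a <= c then a v (b ^ c) = (a v b) ^ c.
Check all triples (a,b,c) with a <= c among 7 elements.
This lattice is modular (diamonds M_m and their chain-products are modular).
Total violating triples: 0


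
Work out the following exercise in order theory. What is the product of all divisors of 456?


Divisors of 456: [1, 2, 3, 4, 6, 8, 12, 19, 24, 38, 57, 76, 114, 152, 228, 456]
Product = n^(d(n)/2) = 456^(16/2)
Product = 1869471037565976969216


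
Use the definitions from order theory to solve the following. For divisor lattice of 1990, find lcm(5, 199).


In a divisor lattice, join = lcm (least common multiple).
Compute lcm iteratively: start with first element, then lcm(current, next).
Elements: [5, 199]
lcm(5,199) = 995
Final lcm = 995


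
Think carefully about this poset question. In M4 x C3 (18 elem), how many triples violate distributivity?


Distributive law: a ^ (b v c) = (a ^ b) v (a ^ c).
Check all 18^3 = 5832 ordered triples (a,b,c).
  e.g. a=(a1,0), b=(a2,0), c=(a3,0): lhs=(a1,0) != rhs=(0,0)
  e.g. a=(a1,0), b=(a2,0), c=(a3,1): lhs=(a1,0) != rhs=(0,0)
Total violating triples: 648


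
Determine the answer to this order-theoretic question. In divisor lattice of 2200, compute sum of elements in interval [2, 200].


Interval [2,200] in divisors of 2200: [2, 4, 8, 10, 20, 40, 50, 100, 200]
Sum = 434


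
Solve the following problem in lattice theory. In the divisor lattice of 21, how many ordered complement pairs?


Complement pair (a,b): a meet b = bottom, a join b = top.
Here: gcd(a,b)=1 and lcm(a,b)=21, i.e. a*b=21 with a,b coprime.
Pairs found: (1,21), (3,7), (7,3), (21,1)
Total ordered pairs: 4


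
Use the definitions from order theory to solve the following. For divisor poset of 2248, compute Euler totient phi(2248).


phi(n) = n * prod_{p|n} (1 - 1/p).
Prime divisors of 2248: [2, 281]
phi(2248) = 2248 * (1 - 1/2) * (1 - 1/281)
phi(2248) = 1120


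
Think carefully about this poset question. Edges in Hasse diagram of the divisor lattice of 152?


A cover relation a -< b holds when a < b with no c strictly between.
Cover relations:
  1 -< 2
  1 -< 19
  2 -< 4
  2 -< 38
  4 -< 8
  4 -< 76
  8 -< 152
  19 -< 38
  ...2 more
Total: 10


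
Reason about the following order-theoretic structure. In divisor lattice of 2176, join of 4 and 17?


In a divisor lattice, join = lcm (least common multiple).
gcd(4,17) = 1
lcm(4,17) = 4*17/gcd = 68/1 = 68


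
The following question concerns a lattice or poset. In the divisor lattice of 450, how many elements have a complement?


An element a is complemented if some b has a meet b = bottom, a join b = top.
a is complemented iff gcd(a, n/a)=1, i.e. a is a unitary divisor of 450.
Complemented elements: 1, 2, 9, 18, 25, 50, ... (2 more)
Count: 8


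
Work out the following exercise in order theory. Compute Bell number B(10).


B(n) = number of set partitions of an n-element set.
B(n) satisfies the recurrence: B(n+1) = sum_k C(n,k)*B(k).
B(10) = 115975


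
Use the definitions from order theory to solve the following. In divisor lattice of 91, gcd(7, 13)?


Meet=gcd.
gcd(7,13)=1


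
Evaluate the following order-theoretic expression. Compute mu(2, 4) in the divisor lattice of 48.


In a divisor lattice, mu(a,b) = mu(b/a) where mu is the classical Mobius function.
b/a = 4/2 = 2
Prime factorization of 2: primes [2]
2 is squarefree with 1 prime factor(s), so mu(2) = (-1)^1 = -1


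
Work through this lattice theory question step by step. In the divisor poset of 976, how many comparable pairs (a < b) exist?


A comparable pair {a,b} has a < b or b < a in the order.
Count unordered pairs where one element is strictly below the other.
Examples: {1,2}, {1,4}, {1,8}, {1,16}, ...
Total comparable pairs: 35


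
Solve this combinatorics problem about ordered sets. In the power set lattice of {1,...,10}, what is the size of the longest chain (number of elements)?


A chain is a totally ordered subset; we count the number of elements in a maximum chain.
Compute, for each element x, the size of the longest chain ending at x:
  {}: 1
  {1}: 2
  {2}: 2
  {3}: 2
  {4}: 2
  {5}: 2
  ...
A maximum chain: {} < {1} < {1,2} < {1,2,3} < {1,2,3,4} < {1,2,3,4,5} < {1,2,3,4,5,6} < {1,2,3,4,5,6,7} < {1,2,3,4,5,6,7,8} < {1,2,3,4,5,6,7,8,9} < {1,2,3,4,5,6,7,8,9,10}
Number of elements in the longest chain: 11


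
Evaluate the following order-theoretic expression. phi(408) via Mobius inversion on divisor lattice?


phi(n) = n * prod_{p|n} (1 - 1/p).
Prime divisors of 408: [2, 3, 17]
phi(408) = 408 * (1 - 1/2) * (1 - 1/3) * (1 - 1/17)
phi(408) = 128


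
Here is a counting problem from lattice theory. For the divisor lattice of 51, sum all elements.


sigma(n) = sum of divisors.
Divisors of 51: [1, 3, 17, 51]
Sum = 72


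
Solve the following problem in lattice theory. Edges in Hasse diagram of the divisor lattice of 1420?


A cover relation a -< b holds when a < b with no c strictly between.
Cover relations:
  1 -< 2
  1 -< 5
  1 -< 71
  2 -< 4
  2 -< 10
  2 -< 142
  4 -< 20
  4 -< 284
  ...12 more
Total: 20


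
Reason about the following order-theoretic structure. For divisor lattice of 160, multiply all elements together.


Divisors of 160: [1, 2, 4, 5, 8, 10, 16, 20, 32, 40, 80, 160]
Product = n^(d(n)/2) = 160^(12/2)
Product = 16777216000000


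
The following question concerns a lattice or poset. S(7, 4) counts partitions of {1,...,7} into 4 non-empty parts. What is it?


S(n,k) = k*S(n-1,k) + S(n-1,k-1).
S(6,4) = 65, S(6,3) = 90
S(7,4) = 4*65 + 90 = 260 + 90
S(7,4) = 350


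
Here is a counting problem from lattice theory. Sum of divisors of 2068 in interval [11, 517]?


Interval [11,517] in divisors of 2068: [11, 517]
Sum = 528


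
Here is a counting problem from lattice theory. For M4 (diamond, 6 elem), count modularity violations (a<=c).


Modular law: if a <= c then a v (b ^ c) = (a v b) ^ c.
Check all triples (a,b,c) with a <= c among 6 elements.
This lattice is modular (diamonds M_m and their chain-products are modular).
Total violating triples: 0


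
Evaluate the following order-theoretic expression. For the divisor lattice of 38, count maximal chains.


A maximal chain goes from the minimum element to a maximal element via cover relations.
Counting all min-to-max paths in the cover graph.
Total maximal chains: 2


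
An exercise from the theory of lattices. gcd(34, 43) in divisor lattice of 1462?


Meet=gcd.
gcd(34,43)=1


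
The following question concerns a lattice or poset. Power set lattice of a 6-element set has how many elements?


Power set = 2^n.
2^6 = 64


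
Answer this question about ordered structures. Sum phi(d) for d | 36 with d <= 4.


Divisors of 36 up to 4: [1, 2, 3, 4]
phi values: [1, 1, 2, 2]
Sum = 6


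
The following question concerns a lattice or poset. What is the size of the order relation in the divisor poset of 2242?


The order relation is {(a,b) : a <= b}, reflexive so it includes (a,a).
Examples: (1,1), (1,1121), (1,118), (1,19), (1,2), ...
Total ordered pairs: 27


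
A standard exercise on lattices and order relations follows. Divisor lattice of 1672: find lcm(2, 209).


In a divisor lattice, join = lcm (least common multiple).
gcd(2,209) = 1
lcm(2,209) = 2*209/gcd = 418/1 = 418


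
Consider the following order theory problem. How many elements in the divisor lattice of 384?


Divisors of 384: [1, 2, 3, 4, 6, 8, 12, 16, 24, 32, 48, 64, 96, 128, 192, 384]
Count: 16


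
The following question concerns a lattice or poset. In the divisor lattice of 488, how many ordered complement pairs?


Complement pair (a,b): a meet b = bottom, a join b = top.
Here: gcd(a,b)=1 and lcm(a,b)=488, i.e. a*b=488 with a,b coprime.
Pairs found: (1,488), (8,61), (61,8), (488,1)
Total ordered pairs: 4


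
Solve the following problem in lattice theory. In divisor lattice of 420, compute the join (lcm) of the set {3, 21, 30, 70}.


In a divisor lattice, join = lcm (least common multiple).
Compute lcm iteratively: start with first element, then lcm(current, next).
Elements: [3, 21, 30, 70]
lcm(3,21) = 21
lcm(21,30) = 210
lcm(210,70) = 210
Final lcm = 210


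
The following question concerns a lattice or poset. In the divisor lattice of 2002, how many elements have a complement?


An element a is complemented if some b has a meet b = bottom, a join b = top.
a is complemented iff gcd(a, n/a)=1, i.e. a is a unitary divisor of 2002.
Complemented elements: 1, 2, 7, 11, 13, 14, ... (10 more)
Count: 16


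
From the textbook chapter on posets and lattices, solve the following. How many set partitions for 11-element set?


B(n) = number of set partitions of an n-element set.
B(n) satisfies the recurrence: B(n+1) = sum_k C(n,k)*B(k).
B(11) = 678570


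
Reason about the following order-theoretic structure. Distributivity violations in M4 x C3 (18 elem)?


Distributive law: a ^ (b v c) = (a ^ b) v (a ^ c).
Check all 18^3 = 5832 ordered triples (a,b,c).
  e.g. a=(a1,0), b=(a2,0), c=(a3,0): lhs=(a1,0) != rhs=(0,0)
  e.g. a=(a1,0), b=(a2,0), c=(a3,1): lhs=(a1,0) != rhs=(0,0)
Total violating triples: 648


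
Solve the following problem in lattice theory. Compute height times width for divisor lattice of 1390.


Height = length of longest chain minus 1; width = size of largest antichain.
A maximum chain: 1 | 139 | 695 | 1390  (height 3).
A maximum antichain: {2, 5, 139}  (width 3).
Product = 3 * 3 = 9


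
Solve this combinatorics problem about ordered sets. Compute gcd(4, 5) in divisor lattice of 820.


In a divisor lattice, meet = gcd (greatest common divisor).
By Euclidean algorithm or factoring: gcd(4,5) = 1


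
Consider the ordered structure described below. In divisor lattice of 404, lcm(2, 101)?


Join=lcm.
gcd(2,101)=1
lcm=202


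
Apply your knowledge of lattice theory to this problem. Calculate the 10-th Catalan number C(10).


C(n) = C(2n, n) / (n+1).
C(20, 10) = 184756
C(10) = 184756 / 11 = 16796


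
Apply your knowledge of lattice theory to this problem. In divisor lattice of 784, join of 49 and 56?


In a divisor lattice, join = lcm (least common multiple).
gcd(49,56) = 7
lcm(49,56) = 49*56/gcd = 2744/7 = 392


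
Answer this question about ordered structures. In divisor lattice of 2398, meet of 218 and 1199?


In a divisor lattice, meet = gcd (greatest common divisor).
By Euclidean algorithm or factoring: gcd(218,1199) = 109


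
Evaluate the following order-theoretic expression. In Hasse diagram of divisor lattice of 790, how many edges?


A cover relation a -< b holds when a < b with no c strictly between.
Cover relations:
  1 -< 2
  1 -< 5
  1 -< 79
  2 -< 10
  2 -< 158
  5 -< 10
  5 -< 395
  10 -< 790
  ...4 more
Total: 12


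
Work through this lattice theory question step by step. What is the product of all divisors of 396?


Divisors of 396: [1, 2, 3, 4, 6, 9, 11, 12, 18, 22, 33, 36, 44, 66, 99, 132, 198, 396]
Product = n^(d(n)/2) = 396^(18/2)
Product = 239473065324351559827456


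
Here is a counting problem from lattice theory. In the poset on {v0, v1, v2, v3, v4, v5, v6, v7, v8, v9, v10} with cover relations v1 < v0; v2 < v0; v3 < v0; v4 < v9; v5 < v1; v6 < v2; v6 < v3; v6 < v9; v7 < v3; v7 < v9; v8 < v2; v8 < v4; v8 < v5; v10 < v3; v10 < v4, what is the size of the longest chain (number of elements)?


A chain is a totally ordered subset; we count the number of elements in a maximum chain.
Compute, for each element x, the size of the longest chain ending at x:
  v6: 1
  v7: 1
  v8: 1
  v10: 1
  v5: 2
  v1: 3
  ...
A maximum chain: v8 < v5 < v1 < v0
Number of elements in the longest chain: 4


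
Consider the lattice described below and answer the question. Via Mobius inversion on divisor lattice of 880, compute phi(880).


phi(n) = n * prod_{p|n} (1 - 1/p).
Prime divisors of 880: [2, 5, 11]
phi(880) = 880 * (1 - 1/2) * (1 - 1/5) * (1 - 1/11)
phi(880) = 320


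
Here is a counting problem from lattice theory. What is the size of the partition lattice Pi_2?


B(n) = number of set partitions of an n-element set.
B(n) satisfies the recurrence: B(n+1) = sum_k C(n,k)*B(k).
B(2) = 2


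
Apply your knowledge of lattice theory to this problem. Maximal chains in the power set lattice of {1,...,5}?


A maximal chain goes from the minimum element to a maximal element via cover relations.
Counting all min-to-max paths in the cover graph.
Total maximal chains: 120


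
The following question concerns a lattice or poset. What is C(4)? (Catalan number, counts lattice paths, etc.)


C(n) = C(2n, n) / (n+1).
C(8, 4) = 70
C(4) = 70 / 5 = 14


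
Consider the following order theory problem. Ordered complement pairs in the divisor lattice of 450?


Complement pair (a,b): a meet b = bottom, a join b = top.
Here: gcd(a,b)=1 and lcm(a,b)=450, i.e. a*b=450 with a,b coprime.
Pairs found: (1,450), (2,225), (9,50), (18,25), ... (4 more)
Total ordered pairs: 8


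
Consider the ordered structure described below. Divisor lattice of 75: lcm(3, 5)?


Join=lcm.
gcd(3,5)=1
lcm=15


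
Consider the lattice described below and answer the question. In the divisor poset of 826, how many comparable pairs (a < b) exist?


A comparable pair {a,b} has a < b or b < a in the order.
Count unordered pairs where one element is strictly below the other.
Examples: {1,2}, {1,7}, {1,14}, {1,59}, ...
Total comparable pairs: 19


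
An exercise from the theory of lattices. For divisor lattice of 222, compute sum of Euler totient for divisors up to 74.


Divisors of 222 up to 74: [1, 2, 3, 6, 37, 74]
phi values: [1, 1, 2, 2, 36, 36]
Sum = 78


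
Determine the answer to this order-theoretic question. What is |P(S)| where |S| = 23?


Power set = 2^n.
2^23 = 8388608


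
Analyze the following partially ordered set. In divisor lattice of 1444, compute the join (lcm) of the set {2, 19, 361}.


In a divisor lattice, join = lcm (least common multiple).
Compute lcm iteratively: start with first element, then lcm(current, next).
Elements: [2, 19, 361]
lcm(2,19) = 38
lcm(38,361) = 722
Final lcm = 722


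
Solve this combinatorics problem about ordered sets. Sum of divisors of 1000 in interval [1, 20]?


Interval [1,20] in divisors of 1000: [1, 2, 4, 5, 10, 20]
Sum = 42


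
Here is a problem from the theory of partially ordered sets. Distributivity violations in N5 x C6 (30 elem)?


Distributive law: a ^ (b v c) = (a ^ b) v (a ^ c).
Check all 30^3 = 27000 ordered triples (a,b,c).
  e.g. a=(b,0), b=(a,0), c=(c,0): lhs=(b,0) != rhs=(a,0)
  e.g. a=(b,0), b=(a,0), c=(c,1): lhs=(b,0) != rhs=(a,0)
Total violating triples: 432


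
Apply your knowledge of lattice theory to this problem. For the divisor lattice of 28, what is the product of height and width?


Height = length of longest chain minus 1; width = size of largest antichain.
A maximum chain: 1 | 7 | 14 | 28  (height 3).
A maximum antichain: {2, 7}  (width 2).
Product = 3 * 2 = 6


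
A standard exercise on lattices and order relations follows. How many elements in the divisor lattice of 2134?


Divisors of 2134: [1, 2, 11, 22, 97, 194, 1067, 2134]
Count: 8


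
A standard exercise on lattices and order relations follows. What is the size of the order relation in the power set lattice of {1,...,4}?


The order relation is {(a,b) : a <= b}, reflexive so it includes (a,a).
Examples: ({},{}), ({},{1,2}), ({},{1,2,3}), ({},{1,2,3,4}), ({},{1,2,4}), ...
Total ordered pairs: 81


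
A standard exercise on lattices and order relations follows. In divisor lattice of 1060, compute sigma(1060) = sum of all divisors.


sigma(n) = sum of divisors.
Divisors of 1060: [1, 2, 4, 5, 10, 20, 53, 106, 212, 265, 530, 1060]
Sum = 2268


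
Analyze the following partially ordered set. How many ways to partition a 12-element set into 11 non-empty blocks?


S(n,k) = k*S(n-1,k) + S(n-1,k-1).
S(11,11) = 1, S(11,10) = 55
S(12,11) = 11*1 + 55 = 11 + 55
S(12,11) = 66


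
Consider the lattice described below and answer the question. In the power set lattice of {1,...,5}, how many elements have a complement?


An element a is complemented if some b has a meet b = bottom, a join b = top.
every subset A has complement S\A, so all elements are complemented.
Complemented elements: {}, {1}, {2}, {3}, {4}, {5}, ... (26 more)
Count: 32


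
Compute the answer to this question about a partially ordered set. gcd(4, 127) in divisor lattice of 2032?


Meet=gcd.
gcd(4,127)=1


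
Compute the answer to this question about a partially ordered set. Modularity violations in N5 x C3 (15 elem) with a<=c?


Modular law: if a <= c then a v (b ^ c) = (a v b) ^ c.
Check all triples (a,b,c) with a <= c among 15 elements.
  e.g. a=(a,0), b=(c,0), c=(b,0): lhs=(a,0) != rhs=(b,0)
  e.g. a=(a,0), b=(c,1), c=(b,0): lhs=(a,0) != rhs=(b,0)
Total violating triples: 18


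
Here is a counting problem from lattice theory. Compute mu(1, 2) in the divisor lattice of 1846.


In a divisor lattice, mu(a,b) = mu(b/a) where mu is the classical Mobius function.
b/a = 2/1 = 2
Prime factorization of 2: primes [2]
2 is squarefree with 1 prime factor(s), so mu(2) = (-1)^1 = -1


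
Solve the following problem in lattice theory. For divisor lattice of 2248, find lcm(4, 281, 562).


In a divisor lattice, join = lcm (least common multiple).
Compute lcm iteratively: start with first element, then lcm(current, next).
Elements: [4, 281, 562]
lcm(4,281) = 1124
lcm(1124,562) = 1124
Final lcm = 1124


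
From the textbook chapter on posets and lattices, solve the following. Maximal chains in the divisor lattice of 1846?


A maximal chain goes from the minimum element to a maximal element via cover relations.
Counting all min-to-max paths in the cover graph.
Total maximal chains: 6


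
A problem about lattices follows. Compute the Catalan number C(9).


C(n) = C(2n, n) / (n+1).
C(18, 9) = 48620
C(9) = 48620 / 10 = 4862


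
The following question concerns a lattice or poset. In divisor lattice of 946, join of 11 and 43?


In a divisor lattice, join = lcm (least common multiple).
gcd(11,43) = 1
lcm(11,43) = 11*43/gcd = 473/1 = 473


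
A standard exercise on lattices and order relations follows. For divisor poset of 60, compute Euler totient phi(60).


phi(n) = n * prod_{p|n} (1 - 1/p).
Prime divisors of 60: [2, 3, 5]
phi(60) = 60 * (1 - 1/2) * (1 - 1/3) * (1 - 1/5)
phi(60) = 16


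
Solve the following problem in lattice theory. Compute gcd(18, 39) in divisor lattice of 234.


In a divisor lattice, meet = gcd (greatest common divisor).
By Euclidean algorithm or factoring: gcd(18,39) = 3


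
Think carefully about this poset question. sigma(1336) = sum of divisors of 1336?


sigma(n) = sum of divisors.
Divisors of 1336: [1, 2, 4, 8, 167, 334, 668, 1336]
Sum = 2520


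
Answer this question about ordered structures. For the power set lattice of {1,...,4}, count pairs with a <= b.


The order relation is {(a,b) : a <= b}, reflexive so it includes (a,a).
Examples: ({},{}), ({},{1,2}), ({},{1,2,3}), ({},{1,2,3,4}), ({},{1,2,4}), ...
Total ordered pairs: 81


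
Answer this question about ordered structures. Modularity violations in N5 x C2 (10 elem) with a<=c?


Modular law: if a <= c then a v (b ^ c) = (a v b) ^ c.
Check all triples (a,b,c) with a <= c among 10 elements.
  e.g. a=(a,0), b=(c,0), c=(b,0): lhs=(a,0) != rhs=(b,0)
  e.g. a=(a,0), b=(c,1), c=(b,0): lhs=(a,0) != rhs=(b,0)
Total violating triples: 6


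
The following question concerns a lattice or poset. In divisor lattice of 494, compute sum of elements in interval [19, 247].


Interval [19,247] in divisors of 494: [19, 247]
Sum = 266


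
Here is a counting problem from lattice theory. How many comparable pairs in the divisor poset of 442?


A comparable pair {a,b} has a < b or b < a in the order.
Count unordered pairs where one element is strictly below the other.
Examples: {1,2}, {1,13}, {1,17}, {1,26}, ...
Total comparable pairs: 19


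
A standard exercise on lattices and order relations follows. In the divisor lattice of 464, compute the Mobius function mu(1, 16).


In a divisor lattice, mu(a,b) = mu(b/a) where mu is the classical Mobius function.
b/a = 16/1 = 16
Prime factorization of 16: primes [2]
16 is not squarefree, so mu(16) = 0


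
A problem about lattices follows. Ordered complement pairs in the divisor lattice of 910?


Complement pair (a,b): a meet b = bottom, a join b = top.
Here: gcd(a,b)=1 and lcm(a,b)=910, i.e. a*b=910 with a,b coprime.
Pairs found: (1,910), (2,455), (5,182), (7,130), ... (12 more)
Total ordered pairs: 16


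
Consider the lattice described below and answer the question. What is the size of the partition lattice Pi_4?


B(n) = number of set partitions of an n-element set.
B(n) satisfies the recurrence: B(n+1) = sum_k C(n,k)*B(k).
B(4) = 15


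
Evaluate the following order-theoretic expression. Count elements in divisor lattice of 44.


Divisors of 44: [1, 2, 4, 11, 22, 44]
Count: 6


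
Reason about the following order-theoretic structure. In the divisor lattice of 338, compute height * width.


Height = length of longest chain minus 1; width = size of largest antichain.
A maximum chain: 1 | 13 | 169 | 338  (height 3).
A maximum antichain: {2, 13}  (width 2).
Product = 3 * 2 = 6


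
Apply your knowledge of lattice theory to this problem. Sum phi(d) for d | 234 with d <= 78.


Divisors of 234 up to 78: [1, 2, 3, 6, 9, 13, 18, 26, 39, 78]
phi values: [1, 1, 2, 2, 6, 12, 6, 12, 24, 24]
Sum = 90


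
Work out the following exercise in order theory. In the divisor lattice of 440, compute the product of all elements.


Divisors of 440: [1, 2, 4, 5, 8, 10, 11, 20, 22, 40, 44, 55, 88, 110, 220, 440]
Product = n^(d(n)/2) = 440^(16/2)
Product = 1404822362521600000000


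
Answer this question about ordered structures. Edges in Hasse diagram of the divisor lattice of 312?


A cover relation a -< b holds when a < b with no c strictly between.
Cover relations:
  1 -< 2
  1 -< 3
  1 -< 13
  2 -< 4
  2 -< 6
  2 -< 26
  3 -< 6
  3 -< 39
  ...20 more
Total: 28


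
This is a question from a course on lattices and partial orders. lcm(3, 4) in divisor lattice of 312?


Join=lcm.
gcd(3,4)=1
lcm=12


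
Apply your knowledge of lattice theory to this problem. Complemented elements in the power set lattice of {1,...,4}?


An element a is complemented if some b has a meet b = bottom, a join b = top.
every subset A has complement S\A, so all elements are complemented.
Complemented elements: {}, {1}, {2}, {3}, {4}, {1,2}, ... (10 more)
Count: 16


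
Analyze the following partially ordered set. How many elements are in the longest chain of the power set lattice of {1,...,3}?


A chain is a totally ordered subset; we count the number of elements in a maximum chain.
Compute, for each element x, the size of the longest chain ending at x:
  {}: 1
  {1}: 2
  {2}: 2
  {3}: 2
  {1,2}: 3
  {1,3}: 3
  ...
A maximum chain: {} < {1} < {1,2} < {1,2,3}
Number of elements in the longest chain: 4


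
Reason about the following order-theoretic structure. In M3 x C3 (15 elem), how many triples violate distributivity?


Distributive law: a ^ (b v c) = (a ^ b) v (a ^ c).
Check all 15^3 = 3375 ordered triples (a,b,c).
  e.g. a=(a1,0), b=(a2,0), c=(a3,0): lhs=(a1,0) != rhs=(0,0)
  e.g. a=(a1,0), b=(a2,0), c=(a3,1): lhs=(a1,0) != rhs=(0,0)
Total violating triples: 162


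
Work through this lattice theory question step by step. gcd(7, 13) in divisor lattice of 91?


Meet=gcd.
gcd(7,13)=1


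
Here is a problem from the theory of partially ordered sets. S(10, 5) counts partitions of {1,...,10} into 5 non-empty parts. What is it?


S(n,k) = k*S(n-1,k) + S(n-1,k-1).
S(9,5) = 6951, S(9,4) = 7770
S(10,5) = 5*6951 + 7770 = 34755 + 7770
S(10,5) = 42525


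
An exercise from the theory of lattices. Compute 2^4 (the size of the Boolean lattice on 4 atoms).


Power set = 2^n.
2^4 = 16


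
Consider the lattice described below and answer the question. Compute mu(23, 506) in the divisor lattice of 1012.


In a divisor lattice, mu(a,b) = mu(b/a) where mu is the classical Mobius function.
b/a = 506/23 = 22
Prime factorization of 22: primes [2, 11]
22 is squarefree with 2 prime factor(s), so mu(22) = (-1)^2 = 1


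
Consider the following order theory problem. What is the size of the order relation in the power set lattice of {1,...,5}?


The order relation is {(a,b) : a <= b}, reflexive so it includes (a,a).
Examples: ({},{}), ({},{1,2}), ({},{1,2,3}), ({},{1,2,3,4}), ({},{1,2,3,4,5}), ...
Total ordered pairs: 243


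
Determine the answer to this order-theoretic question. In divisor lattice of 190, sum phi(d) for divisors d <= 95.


Divisors of 190 up to 95: [1, 2, 5, 10, 19, 38, 95]
phi values: [1, 1, 4, 4, 18, 18, 72]
Sum = 118


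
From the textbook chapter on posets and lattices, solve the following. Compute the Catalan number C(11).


C(n) = C(2n, n) / (n+1).
C(22, 11) = 705432
C(11) = 705432 / 12 = 58786


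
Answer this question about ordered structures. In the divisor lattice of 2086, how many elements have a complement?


An element a is complemented if some b has a meet b = bottom, a join b = top.
a is complemented iff gcd(a, n/a)=1, i.e. a is a unitary divisor of 2086.
Complemented elements: 1, 2, 7, 14, 149, 298, ... (2 more)
Count: 8


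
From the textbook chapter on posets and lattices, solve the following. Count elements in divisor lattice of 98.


Divisors of 98: [1, 2, 7, 14, 49, 98]
Count: 6


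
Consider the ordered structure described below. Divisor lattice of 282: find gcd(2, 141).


In a divisor lattice, meet = gcd (greatest common divisor).
By Euclidean algorithm or factoring: gcd(2,141) = 1


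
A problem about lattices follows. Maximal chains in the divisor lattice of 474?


A maximal chain goes from the minimum element to a maximal element via cover relations.
Counting all min-to-max paths in the cover graph.
Total maximal chains: 6


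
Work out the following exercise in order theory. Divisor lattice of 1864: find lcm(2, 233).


In a divisor lattice, join = lcm (least common multiple).
gcd(2,233) = 1
lcm(2,233) = 2*233/gcd = 466/1 = 466
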